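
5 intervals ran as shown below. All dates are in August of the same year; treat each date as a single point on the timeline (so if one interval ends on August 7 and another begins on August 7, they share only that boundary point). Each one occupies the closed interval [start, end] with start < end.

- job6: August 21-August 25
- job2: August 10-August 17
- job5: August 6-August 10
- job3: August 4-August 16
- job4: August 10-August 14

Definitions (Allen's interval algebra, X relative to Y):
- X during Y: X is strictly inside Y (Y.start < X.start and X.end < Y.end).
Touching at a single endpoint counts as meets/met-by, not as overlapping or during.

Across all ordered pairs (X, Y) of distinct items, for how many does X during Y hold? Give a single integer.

Checking all 20 ordered pairs for relation 'during'; matching pairs in alphabetical order:
(job4, job3): job4 during job3 ✓
(job5, job3): job5 during job3 ✓
Count: 2.

2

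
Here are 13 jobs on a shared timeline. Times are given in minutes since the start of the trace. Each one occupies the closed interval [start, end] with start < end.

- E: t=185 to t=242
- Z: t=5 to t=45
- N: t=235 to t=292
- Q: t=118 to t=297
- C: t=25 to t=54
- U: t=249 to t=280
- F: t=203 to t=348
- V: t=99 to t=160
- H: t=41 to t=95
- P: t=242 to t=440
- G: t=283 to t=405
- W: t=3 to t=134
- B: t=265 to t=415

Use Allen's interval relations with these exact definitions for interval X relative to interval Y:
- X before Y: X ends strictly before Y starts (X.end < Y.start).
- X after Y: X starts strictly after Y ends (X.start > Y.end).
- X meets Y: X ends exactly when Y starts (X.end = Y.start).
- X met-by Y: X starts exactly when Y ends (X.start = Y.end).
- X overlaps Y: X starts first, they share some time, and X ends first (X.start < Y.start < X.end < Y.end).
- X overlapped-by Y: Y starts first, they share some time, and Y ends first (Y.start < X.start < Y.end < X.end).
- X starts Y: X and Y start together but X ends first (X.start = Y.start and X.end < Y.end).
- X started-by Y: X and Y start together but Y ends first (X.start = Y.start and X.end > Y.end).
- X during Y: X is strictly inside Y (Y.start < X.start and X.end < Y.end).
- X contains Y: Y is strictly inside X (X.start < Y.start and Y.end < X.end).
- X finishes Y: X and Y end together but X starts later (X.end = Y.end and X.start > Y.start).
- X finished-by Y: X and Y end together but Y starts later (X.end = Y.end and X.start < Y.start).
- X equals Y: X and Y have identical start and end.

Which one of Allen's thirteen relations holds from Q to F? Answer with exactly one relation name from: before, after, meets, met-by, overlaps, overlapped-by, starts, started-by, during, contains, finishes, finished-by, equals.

Q = [t=118, t=297]; F = [t=203, t=348].
Compare endpoints: Q.start < F.start, Q.start < F.end, Q.end > F.start, Q.end < F.end.
That pattern is 'overlaps'.

overlaps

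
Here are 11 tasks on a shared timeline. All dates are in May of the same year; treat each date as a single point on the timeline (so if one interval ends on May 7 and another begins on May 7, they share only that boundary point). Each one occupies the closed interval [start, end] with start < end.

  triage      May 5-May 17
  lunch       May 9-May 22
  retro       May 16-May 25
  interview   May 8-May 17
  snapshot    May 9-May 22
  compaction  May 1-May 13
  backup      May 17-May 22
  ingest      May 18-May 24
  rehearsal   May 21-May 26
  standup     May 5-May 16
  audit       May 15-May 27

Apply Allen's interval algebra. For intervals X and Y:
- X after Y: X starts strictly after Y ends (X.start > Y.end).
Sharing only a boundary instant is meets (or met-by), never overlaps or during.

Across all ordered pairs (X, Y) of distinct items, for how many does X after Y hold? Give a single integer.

12

Checking all 110 ordered pairs for relation 'after'; matching pairs in alphabetical order:
(audit, compaction): audit after compaction ✓
(backup, compaction): backup after compaction ✓
(backup, standup): backup after standup ✓
(ingest, compaction): ingest after compaction ✓
(ingest, interview): ingest after interview ✓
(ingest, standup): ingest after standup ✓
(ingest, triage): ingest after triage ✓
(rehearsal, compaction): rehearsal after compaction ✓
(rehearsal, interview): rehearsal after interview ✓
(rehearsal, standup): rehearsal after standup ✓
(rehearsal, triage): rehearsal after triage ✓
(retro, compaction): retro after compaction ✓
Count: 12.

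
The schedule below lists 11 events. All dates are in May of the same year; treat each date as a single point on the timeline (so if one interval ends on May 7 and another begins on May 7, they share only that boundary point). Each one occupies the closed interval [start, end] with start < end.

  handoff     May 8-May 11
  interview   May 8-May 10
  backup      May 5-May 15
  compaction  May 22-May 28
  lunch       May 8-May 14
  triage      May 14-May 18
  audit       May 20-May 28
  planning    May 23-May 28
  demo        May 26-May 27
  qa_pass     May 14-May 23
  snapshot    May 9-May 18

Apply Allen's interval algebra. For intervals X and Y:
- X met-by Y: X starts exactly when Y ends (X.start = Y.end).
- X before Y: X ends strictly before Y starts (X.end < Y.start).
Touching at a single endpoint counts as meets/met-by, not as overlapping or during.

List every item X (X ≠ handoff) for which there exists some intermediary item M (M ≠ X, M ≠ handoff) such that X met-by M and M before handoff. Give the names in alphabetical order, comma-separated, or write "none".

Target handoff = [May 8, May 11].
Intermediaries M with M before handoff: none.
Union: none.

none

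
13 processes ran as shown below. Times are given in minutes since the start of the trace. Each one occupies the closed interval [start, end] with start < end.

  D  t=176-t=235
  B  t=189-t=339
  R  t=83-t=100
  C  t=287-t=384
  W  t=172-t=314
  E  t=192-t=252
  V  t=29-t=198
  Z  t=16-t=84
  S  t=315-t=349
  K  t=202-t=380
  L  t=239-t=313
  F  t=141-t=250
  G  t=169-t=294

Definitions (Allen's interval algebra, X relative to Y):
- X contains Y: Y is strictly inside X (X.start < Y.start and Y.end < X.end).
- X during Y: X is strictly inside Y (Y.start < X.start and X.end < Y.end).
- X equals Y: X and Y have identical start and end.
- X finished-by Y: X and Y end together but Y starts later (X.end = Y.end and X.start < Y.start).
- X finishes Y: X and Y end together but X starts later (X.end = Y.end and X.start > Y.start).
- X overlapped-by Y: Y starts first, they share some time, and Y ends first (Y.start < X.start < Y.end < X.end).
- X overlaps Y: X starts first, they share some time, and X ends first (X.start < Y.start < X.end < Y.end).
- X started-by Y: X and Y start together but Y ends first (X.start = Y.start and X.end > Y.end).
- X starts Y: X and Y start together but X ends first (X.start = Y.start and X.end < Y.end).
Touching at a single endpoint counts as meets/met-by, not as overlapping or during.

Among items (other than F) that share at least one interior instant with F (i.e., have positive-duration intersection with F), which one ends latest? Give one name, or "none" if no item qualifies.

Target F = [t=141, t=250].
B [t=189, t=339] → overlapped-by → candidate.
C [t=287, t=384] → after → excluded.
D [t=176, t=235] → during → candidate.
E [t=192, t=252] → overlapped-by → candidate.
G [t=169, t=294] → overlapped-by → candidate.
K [t=202, t=380] → overlapped-by → candidate.
L [t=239, t=313] → overlapped-by → candidate.
R [t=83, t=100] → before → excluded.
S [t=315, t=349] → after → excluded.
V [t=29, t=198] → overlaps → candidate.
W [t=172, t=314] → overlapped-by → candidate.
Z [t=16, t=84] → before → excluded.
Among candidates, latest end is t=380 → K.

K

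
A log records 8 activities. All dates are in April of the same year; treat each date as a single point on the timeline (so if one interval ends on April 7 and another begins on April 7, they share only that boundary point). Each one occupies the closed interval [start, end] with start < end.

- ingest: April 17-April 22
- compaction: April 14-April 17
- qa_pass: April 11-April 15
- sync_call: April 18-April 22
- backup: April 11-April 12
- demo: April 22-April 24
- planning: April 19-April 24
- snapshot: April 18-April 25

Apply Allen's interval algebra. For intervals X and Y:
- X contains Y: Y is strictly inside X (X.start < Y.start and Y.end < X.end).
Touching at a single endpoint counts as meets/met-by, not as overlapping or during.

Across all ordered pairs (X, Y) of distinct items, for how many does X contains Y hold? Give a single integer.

Checking all 56 ordered pairs for relation 'contains'; matching pairs in alphabetical order:
(snapshot, demo): snapshot contains demo ✓
(snapshot, planning): snapshot contains planning ✓
Count: 2.

2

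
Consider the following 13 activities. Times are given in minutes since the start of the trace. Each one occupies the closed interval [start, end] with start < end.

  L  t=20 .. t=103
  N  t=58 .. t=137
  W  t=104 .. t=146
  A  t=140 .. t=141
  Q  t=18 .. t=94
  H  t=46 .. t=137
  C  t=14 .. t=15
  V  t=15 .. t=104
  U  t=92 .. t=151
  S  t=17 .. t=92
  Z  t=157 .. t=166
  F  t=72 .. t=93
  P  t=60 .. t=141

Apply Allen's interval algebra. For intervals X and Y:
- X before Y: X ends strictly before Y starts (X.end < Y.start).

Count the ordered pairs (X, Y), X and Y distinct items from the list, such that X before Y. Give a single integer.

Checking all 156 ordered pairs for relation 'before'; matching pairs in alphabetical order:
(A, Z): A before Z ✓
(C, A): C before A ✓
(C, F): C before F ✓
(C, H): C before H ✓
(C, L): C before L ✓
(C, N): C before N ✓
(C, P): C before P ✓
(C, Q): C before Q ✓
(C, S): C before S ✓
(C, U): C before U ✓
(C, W): C before W ✓
(C, Z): C before Z ✓
(F, A): F before A ✓
(F, W): F before W ✓
(F, Z): F before Z ✓
(H, A): H before A ✓
(H, Z): H before Z ✓
(L, A): L before A ✓
(L, W): L before W ✓
(L, Z): L before Z ✓
(N, A): N before A ✓
(N, Z): N before Z ✓
(P, Z): P before Z ✓
(Q, A): Q before A ✓
... plus 9 further pairs not listed.
Count: 33.

33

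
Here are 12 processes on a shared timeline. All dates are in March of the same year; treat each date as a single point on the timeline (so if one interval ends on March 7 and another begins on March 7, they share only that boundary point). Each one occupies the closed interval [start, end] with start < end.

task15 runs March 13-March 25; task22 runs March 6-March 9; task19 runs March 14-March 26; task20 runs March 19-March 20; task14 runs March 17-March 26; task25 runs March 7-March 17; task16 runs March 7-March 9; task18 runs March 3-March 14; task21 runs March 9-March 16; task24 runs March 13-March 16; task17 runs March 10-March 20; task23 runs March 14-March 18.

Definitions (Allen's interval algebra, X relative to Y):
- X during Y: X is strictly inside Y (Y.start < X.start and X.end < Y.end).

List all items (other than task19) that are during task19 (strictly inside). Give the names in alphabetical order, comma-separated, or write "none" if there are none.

task20

Target task19 = [March 14, March 26].
task14 [March 17, March 26] → finishes → no.
task15 [March 13, March 25] → overlaps → no.
task16 [March 7, March 9] → before → no.
task17 [March 10, March 20] → overlaps → no.
task18 [March 3, March 14] → meets → no.
task20 [March 19, March 20] → during → yes.
task21 [March 9, March 16] → overlaps → no.
task22 [March 6, March 9] → before → no.
task23 [March 14, March 18] → starts → no.
task24 [March 13, March 16] → overlaps → no.
task25 [March 7, March 17] → overlaps → no.
Result: task20.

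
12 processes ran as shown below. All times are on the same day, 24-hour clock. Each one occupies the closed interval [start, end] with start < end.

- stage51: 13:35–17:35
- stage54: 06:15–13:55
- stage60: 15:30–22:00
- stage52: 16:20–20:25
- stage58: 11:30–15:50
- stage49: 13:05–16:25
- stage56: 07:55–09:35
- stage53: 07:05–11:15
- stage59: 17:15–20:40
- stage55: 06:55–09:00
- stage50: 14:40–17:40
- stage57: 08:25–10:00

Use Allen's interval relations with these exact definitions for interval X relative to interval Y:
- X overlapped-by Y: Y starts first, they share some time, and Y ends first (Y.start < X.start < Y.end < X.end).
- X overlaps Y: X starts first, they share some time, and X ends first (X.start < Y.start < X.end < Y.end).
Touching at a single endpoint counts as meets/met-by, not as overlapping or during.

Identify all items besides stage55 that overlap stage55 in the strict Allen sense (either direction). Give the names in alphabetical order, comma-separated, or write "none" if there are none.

Target stage55 = [06:55, 09:00].
stage49 [13:05, 16:25] → after → no.
stage50 [14:40, 17:40] → after → no.
stage51 [13:35, 17:35] → after → no.
stage52 [16:20, 20:25] → after → no.
stage53 [07:05, 11:15] → overlapped-by → yes.
stage54 [06:15, 13:55] → contains → no.
stage56 [07:55, 09:35] → overlapped-by → yes.
stage57 [08:25, 10:00] → overlapped-by → yes.
stage58 [11:30, 15:50] → after → no.
stage59 [17:15, 20:40] → after → no.
stage60 [15:30, 22:00] → after → no.
Result: stage53, stage56, stage57.

stage53, stage56, stage57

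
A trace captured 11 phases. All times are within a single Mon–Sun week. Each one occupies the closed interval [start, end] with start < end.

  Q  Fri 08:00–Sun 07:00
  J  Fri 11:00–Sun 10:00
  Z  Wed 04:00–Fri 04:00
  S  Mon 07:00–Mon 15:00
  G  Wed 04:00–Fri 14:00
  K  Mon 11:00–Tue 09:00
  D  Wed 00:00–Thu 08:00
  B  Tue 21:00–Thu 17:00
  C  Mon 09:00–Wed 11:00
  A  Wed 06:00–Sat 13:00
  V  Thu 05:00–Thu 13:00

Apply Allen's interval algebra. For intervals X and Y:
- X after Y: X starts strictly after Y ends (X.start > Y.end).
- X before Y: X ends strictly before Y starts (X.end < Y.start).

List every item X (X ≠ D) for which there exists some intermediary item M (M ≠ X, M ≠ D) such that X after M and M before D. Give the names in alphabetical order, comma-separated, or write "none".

Target D = [Wed 00:00, Thu 08:00].
Intermediaries M with M before D: K, S.
Via K — items with X after K: A, B, G, J, Q, V, Z.
Via S — items with X after S: A, B, G, J, Q, V, Z.
Union: A, B, G, J, Q, V, Z.

A, B, G, J, Q, V, Z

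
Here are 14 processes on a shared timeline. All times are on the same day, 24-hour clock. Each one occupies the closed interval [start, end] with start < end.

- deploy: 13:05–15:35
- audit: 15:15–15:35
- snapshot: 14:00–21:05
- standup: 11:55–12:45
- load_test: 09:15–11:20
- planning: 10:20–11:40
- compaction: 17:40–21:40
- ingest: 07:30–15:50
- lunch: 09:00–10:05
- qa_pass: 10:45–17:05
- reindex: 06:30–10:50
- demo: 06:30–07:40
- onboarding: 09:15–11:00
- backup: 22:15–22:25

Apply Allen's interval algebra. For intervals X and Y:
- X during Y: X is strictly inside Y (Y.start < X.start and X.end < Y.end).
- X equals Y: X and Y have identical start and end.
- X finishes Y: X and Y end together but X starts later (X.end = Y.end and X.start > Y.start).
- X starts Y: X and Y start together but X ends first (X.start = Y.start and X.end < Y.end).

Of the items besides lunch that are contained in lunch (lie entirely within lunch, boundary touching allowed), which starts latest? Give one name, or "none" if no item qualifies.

none

Target lunch = [09:00, 10:05].
audit [15:15, 15:35] → after → excluded.
backup [22:15, 22:25] → after → excluded.
compaction [17:40, 21:40] → after → excluded.
demo [06:30, 07:40] → before → excluded.
deploy [13:05, 15:35] → after → excluded.
ingest [07:30, 15:50] → contains → excluded.
load_test [09:15, 11:20] → overlapped-by → excluded.
onboarding [09:15, 11:00] → overlapped-by → excluded.
planning [10:20, 11:40] → after → excluded.
qa_pass [10:45, 17:05] → after → excluded.
reindex [06:30, 10:50] → contains → excluded.
snapshot [14:00, 21:05] → after → excluded.
standup [11:55, 12:45] → after → excluded.
No candidates → none.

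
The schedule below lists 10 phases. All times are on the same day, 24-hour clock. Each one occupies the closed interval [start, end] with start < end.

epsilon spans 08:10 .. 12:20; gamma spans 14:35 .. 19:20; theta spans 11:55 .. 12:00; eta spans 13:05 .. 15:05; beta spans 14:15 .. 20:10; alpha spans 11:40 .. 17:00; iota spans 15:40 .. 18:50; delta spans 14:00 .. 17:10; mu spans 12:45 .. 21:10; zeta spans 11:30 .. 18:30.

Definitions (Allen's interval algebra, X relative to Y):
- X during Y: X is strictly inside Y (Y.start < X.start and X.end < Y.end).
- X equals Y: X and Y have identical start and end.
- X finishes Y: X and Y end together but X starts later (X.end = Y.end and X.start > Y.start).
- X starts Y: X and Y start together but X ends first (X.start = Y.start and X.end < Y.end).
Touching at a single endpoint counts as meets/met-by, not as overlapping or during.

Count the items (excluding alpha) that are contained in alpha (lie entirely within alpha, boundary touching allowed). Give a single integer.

Target alpha = [11:40, 17:00].
beta [14:15, 20:10] → overlapped-by → no.
delta [14:00, 17:10] → overlapped-by → no.
epsilon [08:10, 12:20] → overlaps → no.
eta [13:05, 15:05] → during → counts.
gamma [14:35, 19:20] → overlapped-by → no.
iota [15:40, 18:50] → overlapped-by → no.
mu [12:45, 21:10] → overlapped-by → no.
theta [11:55, 12:00] → during → counts.
zeta [11:30, 18:30] → contains → no.
Total: 2.

2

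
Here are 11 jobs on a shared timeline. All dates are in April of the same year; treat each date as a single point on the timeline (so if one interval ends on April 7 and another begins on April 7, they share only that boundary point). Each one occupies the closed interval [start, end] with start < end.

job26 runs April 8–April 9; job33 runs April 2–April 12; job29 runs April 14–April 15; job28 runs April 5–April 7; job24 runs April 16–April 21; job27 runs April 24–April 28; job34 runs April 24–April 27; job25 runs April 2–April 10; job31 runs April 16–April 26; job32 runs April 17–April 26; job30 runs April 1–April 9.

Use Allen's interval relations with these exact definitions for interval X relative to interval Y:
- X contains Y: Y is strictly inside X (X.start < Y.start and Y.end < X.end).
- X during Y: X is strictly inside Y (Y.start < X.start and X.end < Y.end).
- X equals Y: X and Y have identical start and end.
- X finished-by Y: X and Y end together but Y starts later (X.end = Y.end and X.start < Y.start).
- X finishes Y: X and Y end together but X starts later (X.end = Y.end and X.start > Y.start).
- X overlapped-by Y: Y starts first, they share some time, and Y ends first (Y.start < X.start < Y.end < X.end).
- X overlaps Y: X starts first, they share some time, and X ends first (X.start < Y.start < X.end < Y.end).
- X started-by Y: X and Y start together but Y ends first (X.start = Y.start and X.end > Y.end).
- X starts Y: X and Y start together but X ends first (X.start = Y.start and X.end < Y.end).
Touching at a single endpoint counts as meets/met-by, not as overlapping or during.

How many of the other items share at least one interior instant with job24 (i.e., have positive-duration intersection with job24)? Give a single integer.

Target job24 = [April 16, April 21].
job25 [April 2, April 10] → before → no.
job26 [April 8, April 9] → before → no.
job27 [April 24, April 28] → after → no.
job28 [April 5, April 7] → before → no.
job29 [April 14, April 15] → before → no.
job30 [April 1, April 9] → before → no.
job31 [April 16, April 26] → started-by → counts.
job32 [April 17, April 26] → overlapped-by → counts.
job33 [April 2, April 12] → before → no.
job34 [April 24, April 27] → after → no.
Total: 2.

2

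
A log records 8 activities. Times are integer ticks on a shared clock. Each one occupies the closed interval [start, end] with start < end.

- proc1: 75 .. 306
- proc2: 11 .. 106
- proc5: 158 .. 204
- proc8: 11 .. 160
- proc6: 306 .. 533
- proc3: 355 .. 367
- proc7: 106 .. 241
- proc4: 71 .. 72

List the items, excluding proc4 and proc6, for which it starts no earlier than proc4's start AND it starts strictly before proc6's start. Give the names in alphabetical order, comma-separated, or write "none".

Conditions: its start is no earlier than proc4's start (X.start >= 71) AND its start is strictly before proc6's start (X.start < 306).
proc1: start 75 >= 71? ✓; start 75 < 306? ✓ → yes.
proc2: start 11 >= 71? ✗; start 11 < 306? ✓ → no.
proc3: start 355 >= 71? ✓; start 355 < 306? ✗ → no.
proc5: start 158 >= 71? ✓; start 158 < 306? ✓ → yes.
proc7: start 106 >= 71? ✓; start 106 < 306? ✓ → yes.
proc8: start 11 >= 71? ✗; start 11 < 306? ✓ → no.
Result: proc1, proc5, proc7.

proc1, proc5, proc7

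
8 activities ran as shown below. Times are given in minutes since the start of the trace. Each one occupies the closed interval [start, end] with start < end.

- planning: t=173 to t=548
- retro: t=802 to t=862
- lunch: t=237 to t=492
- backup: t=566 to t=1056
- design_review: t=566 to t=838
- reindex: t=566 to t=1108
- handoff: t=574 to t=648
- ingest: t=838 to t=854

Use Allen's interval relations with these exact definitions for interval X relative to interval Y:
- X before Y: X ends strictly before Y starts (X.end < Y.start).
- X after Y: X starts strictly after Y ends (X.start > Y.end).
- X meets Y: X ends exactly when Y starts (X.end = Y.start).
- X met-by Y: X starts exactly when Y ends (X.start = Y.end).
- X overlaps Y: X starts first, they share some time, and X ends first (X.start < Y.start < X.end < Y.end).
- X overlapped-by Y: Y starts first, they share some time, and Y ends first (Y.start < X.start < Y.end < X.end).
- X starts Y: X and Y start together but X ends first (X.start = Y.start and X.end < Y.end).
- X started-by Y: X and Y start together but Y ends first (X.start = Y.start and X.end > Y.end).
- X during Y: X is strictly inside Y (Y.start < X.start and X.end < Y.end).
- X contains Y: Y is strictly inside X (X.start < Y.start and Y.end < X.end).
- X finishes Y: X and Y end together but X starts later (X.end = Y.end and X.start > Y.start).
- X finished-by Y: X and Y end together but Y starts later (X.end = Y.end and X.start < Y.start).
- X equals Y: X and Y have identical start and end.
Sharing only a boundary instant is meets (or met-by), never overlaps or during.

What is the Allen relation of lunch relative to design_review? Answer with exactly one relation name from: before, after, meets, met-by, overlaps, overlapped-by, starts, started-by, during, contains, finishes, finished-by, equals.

lunch = [t=237, t=492]; design_review = [t=566, t=838].
Compare endpoints: lunch.start < design_review.start, lunch.start < design_review.end, lunch.end < design_review.start, lunch.end < design_review.end.
That pattern is 'before'.

before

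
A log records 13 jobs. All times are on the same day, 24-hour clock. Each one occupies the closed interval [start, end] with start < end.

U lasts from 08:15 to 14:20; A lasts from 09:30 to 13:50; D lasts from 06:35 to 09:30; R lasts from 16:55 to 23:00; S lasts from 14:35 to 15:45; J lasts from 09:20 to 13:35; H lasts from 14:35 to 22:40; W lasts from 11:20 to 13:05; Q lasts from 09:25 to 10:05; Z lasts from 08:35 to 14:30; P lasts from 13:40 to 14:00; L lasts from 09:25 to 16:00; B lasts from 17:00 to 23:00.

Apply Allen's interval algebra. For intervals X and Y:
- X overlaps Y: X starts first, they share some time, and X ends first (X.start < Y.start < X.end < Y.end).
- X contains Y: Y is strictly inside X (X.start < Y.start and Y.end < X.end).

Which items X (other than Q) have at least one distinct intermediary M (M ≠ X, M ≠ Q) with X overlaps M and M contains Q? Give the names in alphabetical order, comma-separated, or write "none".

Target Q = [09:25, 10:05].
Intermediaries M with M contains Q: J, U, Z.
Via J — items with X overlaps J: D.
Via U — items with X overlaps U: D.
Via Z — items with X overlaps Z: D, U.
Union: D, U.

D, U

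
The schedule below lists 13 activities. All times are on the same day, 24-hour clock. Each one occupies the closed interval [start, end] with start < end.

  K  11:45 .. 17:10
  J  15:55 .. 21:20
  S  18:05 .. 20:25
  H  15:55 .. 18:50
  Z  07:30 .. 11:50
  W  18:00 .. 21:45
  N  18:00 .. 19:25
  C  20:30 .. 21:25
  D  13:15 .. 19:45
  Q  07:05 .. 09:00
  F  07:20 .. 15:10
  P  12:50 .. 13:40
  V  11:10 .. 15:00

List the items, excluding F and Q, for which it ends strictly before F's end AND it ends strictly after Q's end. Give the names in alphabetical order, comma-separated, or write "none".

P, V, Z

Conditions: its end is strictly before F's end (X.end < 15:10) AND its end is strictly after Q's end (X.end > 09:00).
C: end 21:25 < 15:10? ✗; end 21:25 > 09:00? ✓ → no.
D: end 19:45 < 15:10? ✗; end 19:45 > 09:00? ✓ → no.
H: end 18:50 < 15:10? ✗; end 18:50 > 09:00? ✓ → no.
J: end 21:20 < 15:10? ✗; end 21:20 > 09:00? ✓ → no.
K: end 17:10 < 15:10? ✗; end 17:10 > 09:00? ✓ → no.
N: end 19:25 < 15:10? ✗; end 19:25 > 09:00? ✓ → no.
P: end 13:40 < 15:10? ✓; end 13:40 > 09:00? ✓ → yes.
S: end 20:25 < 15:10? ✗; end 20:25 > 09:00? ✓ → no.
V: end 15:00 < 15:10? ✓; end 15:00 > 09:00? ✓ → yes.
W: end 21:45 < 15:10? ✗; end 21:45 > 09:00? ✓ → no.
Z: end 11:50 < 15:10? ✓; end 11:50 > 09:00? ✓ → yes.
Result: P, V, Z.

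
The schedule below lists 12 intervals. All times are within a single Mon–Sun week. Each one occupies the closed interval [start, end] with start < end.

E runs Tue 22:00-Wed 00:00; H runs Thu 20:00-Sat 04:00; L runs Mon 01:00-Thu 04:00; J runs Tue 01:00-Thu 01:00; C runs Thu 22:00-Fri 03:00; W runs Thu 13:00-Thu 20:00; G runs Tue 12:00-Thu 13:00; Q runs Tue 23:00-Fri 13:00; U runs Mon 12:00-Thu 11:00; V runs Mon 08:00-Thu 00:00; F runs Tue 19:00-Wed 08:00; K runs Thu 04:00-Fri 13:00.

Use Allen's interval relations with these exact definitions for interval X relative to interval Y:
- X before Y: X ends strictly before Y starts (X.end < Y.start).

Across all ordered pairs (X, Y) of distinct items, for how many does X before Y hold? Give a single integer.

Checking all 132 ordered pairs for relation 'before'; matching pairs in alphabetical order:
(E, C): E before C ✓
(E, H): E before H ✓
(E, K): E before K ✓
(E, W): E before W ✓
(F, C): F before C ✓
(F, H): F before H ✓
(F, K): F before K ✓
(F, W): F before W ✓
(G, C): G before C ✓
(G, H): G before H ✓
(J, C): J before C ✓
(J, H): J before H ✓
(J, K): J before K ✓
(J, W): J before W ✓
(L, C): L before C ✓
(L, H): L before H ✓
(L, W): L before W ✓
(U, C): U before C ✓
(U, H): U before H ✓
(U, W): U before W ✓
(V, C): V before C ✓
(V, H): V before H ✓
(V, K): V before K ✓
(V, W): V before W ✓
... plus 1 further pairs not listed.
Count: 25.

25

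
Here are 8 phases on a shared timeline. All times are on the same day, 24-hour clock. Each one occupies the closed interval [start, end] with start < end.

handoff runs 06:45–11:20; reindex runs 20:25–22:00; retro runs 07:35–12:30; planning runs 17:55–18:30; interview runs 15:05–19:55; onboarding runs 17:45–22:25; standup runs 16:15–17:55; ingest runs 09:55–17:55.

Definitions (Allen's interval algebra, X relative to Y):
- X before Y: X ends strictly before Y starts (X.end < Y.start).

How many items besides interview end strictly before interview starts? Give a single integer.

Target interview = [15:05, 19:55].
handoff [06:45, 11:20] → before → counts.
ingest [09:55, 17:55] → overlaps → no.
onboarding [17:45, 22:25] → overlapped-by → no.
planning [17:55, 18:30] → during → no.
reindex [20:25, 22:00] → after → no.
retro [07:35, 12:30] → before → counts.
standup [16:15, 17:55] → during → no.
Total: 2.

2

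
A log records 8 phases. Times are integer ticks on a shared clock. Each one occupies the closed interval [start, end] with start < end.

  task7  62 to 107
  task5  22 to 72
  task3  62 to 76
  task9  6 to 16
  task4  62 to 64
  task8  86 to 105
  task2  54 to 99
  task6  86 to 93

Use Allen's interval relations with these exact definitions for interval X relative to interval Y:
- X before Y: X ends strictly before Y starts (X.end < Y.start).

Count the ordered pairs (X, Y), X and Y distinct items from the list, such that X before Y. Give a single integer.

13

Checking all 56 ordered pairs for relation 'before'; matching pairs in alphabetical order:
(task3, task6): task3 before task6 ✓
(task3, task8): task3 before task8 ✓
(task4, task6): task4 before task6 ✓
(task4, task8): task4 before task8 ✓
(task5, task6): task5 before task6 ✓
(task5, task8): task5 before task8 ✓
(task9, task2): task9 before task2 ✓
(task9, task3): task9 before task3 ✓
(task9, task4): task9 before task4 ✓
(task9, task5): task9 before task5 ✓
(task9, task6): task9 before task6 ✓
(task9, task7): task9 before task7 ✓
(task9, task8): task9 before task8 ✓
Count: 13.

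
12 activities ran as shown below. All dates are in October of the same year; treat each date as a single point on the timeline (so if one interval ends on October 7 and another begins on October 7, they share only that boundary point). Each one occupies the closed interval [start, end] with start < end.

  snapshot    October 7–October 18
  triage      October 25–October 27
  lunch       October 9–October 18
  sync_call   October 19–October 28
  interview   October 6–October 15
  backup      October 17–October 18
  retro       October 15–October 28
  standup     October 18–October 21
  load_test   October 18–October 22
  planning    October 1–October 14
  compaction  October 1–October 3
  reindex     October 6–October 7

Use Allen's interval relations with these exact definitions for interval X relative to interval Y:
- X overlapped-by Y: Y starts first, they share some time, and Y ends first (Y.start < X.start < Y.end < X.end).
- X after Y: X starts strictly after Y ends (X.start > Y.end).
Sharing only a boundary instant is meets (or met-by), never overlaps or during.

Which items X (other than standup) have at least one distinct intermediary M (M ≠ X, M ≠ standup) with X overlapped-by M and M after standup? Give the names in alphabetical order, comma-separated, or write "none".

none

Target standup = [October 18, October 21].
Intermediaries M with M after standup: triage.
Via triage — items with X overlapped-by triage: none.
Union: none.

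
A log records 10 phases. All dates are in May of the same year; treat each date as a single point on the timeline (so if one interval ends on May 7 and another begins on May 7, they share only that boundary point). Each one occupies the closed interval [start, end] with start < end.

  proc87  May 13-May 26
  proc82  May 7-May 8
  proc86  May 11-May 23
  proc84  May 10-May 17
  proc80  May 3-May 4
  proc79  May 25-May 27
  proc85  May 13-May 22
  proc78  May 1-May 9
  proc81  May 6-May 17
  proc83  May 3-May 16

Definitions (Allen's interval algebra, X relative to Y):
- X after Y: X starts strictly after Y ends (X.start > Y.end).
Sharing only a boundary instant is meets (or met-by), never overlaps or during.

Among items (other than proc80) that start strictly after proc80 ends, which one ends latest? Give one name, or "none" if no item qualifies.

proc79

Target proc80 = [May 3, May 4].
proc78 [May 1, May 9] → contains → excluded.
proc79 [May 25, May 27] → after → candidate.
proc81 [May 6, May 17] → after → candidate.
proc82 [May 7, May 8] → after → candidate.
proc83 [May 3, May 16] → started-by → excluded.
proc84 [May 10, May 17] → after → candidate.
proc85 [May 13, May 22] → after → candidate.
proc86 [May 11, May 23] → after → candidate.
proc87 [May 13, May 26] → after → candidate.
Among candidates, latest end is May 27 → proc79.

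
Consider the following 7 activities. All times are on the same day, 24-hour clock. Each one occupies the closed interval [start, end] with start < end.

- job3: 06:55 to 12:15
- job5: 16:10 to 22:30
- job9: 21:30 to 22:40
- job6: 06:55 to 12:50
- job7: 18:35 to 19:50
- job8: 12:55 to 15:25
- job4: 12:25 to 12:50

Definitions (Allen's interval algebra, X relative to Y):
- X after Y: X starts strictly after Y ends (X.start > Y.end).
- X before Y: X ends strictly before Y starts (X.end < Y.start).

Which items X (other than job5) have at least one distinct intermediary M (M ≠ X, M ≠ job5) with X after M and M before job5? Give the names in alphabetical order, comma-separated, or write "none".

Target job5 = [16:10, 22:30].
Intermediaries M with M before job5: job3, job4, job6, job8.
Via job3 — items with X after job3: job4, job7, job8, job9.
Via job4 — items with X after job4: job7, job8, job9.
Via job6 — items with X after job6: job7, job8, job9.
Via job8 — items with X after job8: job7, job9.
Union: job4, job7, job8, job9.

job4, job7, job8, job9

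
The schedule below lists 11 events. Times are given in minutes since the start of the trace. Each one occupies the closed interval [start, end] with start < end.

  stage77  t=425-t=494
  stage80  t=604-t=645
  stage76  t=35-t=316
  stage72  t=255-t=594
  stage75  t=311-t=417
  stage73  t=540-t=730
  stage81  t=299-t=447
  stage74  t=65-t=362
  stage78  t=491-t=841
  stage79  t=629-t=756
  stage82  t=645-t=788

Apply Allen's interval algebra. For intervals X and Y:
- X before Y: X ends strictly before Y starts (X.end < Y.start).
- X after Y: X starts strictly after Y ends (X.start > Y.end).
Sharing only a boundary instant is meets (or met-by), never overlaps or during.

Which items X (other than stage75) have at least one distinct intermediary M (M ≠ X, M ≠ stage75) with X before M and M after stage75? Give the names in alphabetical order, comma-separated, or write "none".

stage72, stage74, stage76, stage77, stage81

Target stage75 = [t=311, t=417].
Intermediaries M with M after stage75: stage73, stage77, stage78, stage79, stage80, stage82.
Via stage73 — items with X before stage73: stage74, stage76, stage77, stage81.
Via stage77 — items with X before stage77: stage74, stage76.
Via stage78 — items with X before stage78: stage74, stage76, stage81.
Via stage79 — items with X before stage79: stage72, stage74, stage76, stage77, stage81.
Via stage80 — items with X before stage80: stage72, stage74, stage76, stage77, stage81.
Via stage82 — items with X before stage82: stage72, stage74, stage76, stage77, stage81.
Union: stage72, stage74, stage76, stage77, stage81.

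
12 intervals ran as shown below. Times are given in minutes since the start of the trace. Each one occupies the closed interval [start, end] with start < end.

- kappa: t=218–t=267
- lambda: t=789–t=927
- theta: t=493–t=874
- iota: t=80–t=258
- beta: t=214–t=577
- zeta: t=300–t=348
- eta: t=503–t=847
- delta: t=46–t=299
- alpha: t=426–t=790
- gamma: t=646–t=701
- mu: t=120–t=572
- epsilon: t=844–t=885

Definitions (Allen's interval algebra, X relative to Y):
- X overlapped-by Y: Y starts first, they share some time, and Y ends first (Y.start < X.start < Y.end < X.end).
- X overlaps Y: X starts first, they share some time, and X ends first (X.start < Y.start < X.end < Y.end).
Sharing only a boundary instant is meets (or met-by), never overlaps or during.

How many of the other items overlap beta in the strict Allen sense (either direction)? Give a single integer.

Target beta = [t=214, t=577].
alpha [t=426, t=790] → overlapped-by → counts.
delta [t=46, t=299] → overlaps → counts.
epsilon [t=844, t=885] → after → no.
eta [t=503, t=847] → overlapped-by → counts.
gamma [t=646, t=701] → after → no.
iota [t=80, t=258] → overlaps → counts.
kappa [t=218, t=267] → during → no.
lambda [t=789, t=927] → after → no.
mu [t=120, t=572] → overlaps → counts.
theta [t=493, t=874] → overlapped-by → counts.
zeta [t=300, t=348] → during → no.
Total: 6.

6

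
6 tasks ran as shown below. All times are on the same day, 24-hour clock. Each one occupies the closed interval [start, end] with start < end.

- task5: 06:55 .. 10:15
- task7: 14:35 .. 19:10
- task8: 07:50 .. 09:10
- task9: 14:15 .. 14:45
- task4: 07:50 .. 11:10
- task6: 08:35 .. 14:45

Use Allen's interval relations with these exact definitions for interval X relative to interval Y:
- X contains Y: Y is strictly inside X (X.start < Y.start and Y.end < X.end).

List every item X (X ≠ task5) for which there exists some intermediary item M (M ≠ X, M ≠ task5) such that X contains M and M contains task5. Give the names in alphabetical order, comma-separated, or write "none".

Target task5 = [06:55, 10:15].
Intermediaries M with M contains task5: none.
Union: none.

none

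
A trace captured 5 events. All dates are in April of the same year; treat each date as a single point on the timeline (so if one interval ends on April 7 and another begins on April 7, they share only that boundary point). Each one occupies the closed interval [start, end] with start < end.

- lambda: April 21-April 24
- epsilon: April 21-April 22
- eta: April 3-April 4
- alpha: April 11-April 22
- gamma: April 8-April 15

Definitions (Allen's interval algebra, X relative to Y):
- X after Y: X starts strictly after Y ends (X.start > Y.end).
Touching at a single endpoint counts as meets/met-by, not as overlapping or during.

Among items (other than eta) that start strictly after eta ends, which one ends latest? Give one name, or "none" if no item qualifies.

lambda

Target eta = [April 3, April 4].
alpha [April 11, April 22] → after → candidate.
epsilon [April 21, April 22] → after → candidate.
gamma [April 8, April 15] → after → candidate.
lambda [April 21, April 24] → after → candidate.
Among candidates, latest end is April 24 → lambda.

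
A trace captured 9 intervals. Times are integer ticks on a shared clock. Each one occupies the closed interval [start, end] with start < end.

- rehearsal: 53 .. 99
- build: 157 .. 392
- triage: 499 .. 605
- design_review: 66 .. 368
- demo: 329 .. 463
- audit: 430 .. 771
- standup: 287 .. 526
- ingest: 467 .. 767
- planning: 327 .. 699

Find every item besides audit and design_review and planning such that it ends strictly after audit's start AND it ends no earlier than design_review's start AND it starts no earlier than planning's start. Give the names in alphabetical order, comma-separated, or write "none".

Conditions: its end is strictly after audit's start (X.end > 430) AND its end is no earlier than design_review's start (X.end >= 66) AND its start is no earlier than planning's start (X.start >= 327).
build: end 392 > 430? ✗; end 392 >= 66? ✓; start 157 >= 327? ✗ → no.
demo: end 463 > 430? ✓; end 463 >= 66? ✓; start 329 >= 327? ✓ → yes.
ingest: end 767 > 430? ✓; end 767 >= 66? ✓; start 467 >= 327? ✓ → yes.
rehearsal: end 99 > 430? ✗; end 99 >= 66? ✓; start 53 >= 327? ✗ → no.
standup: end 526 > 430? ✓; end 526 >= 66? ✓; start 287 >= 327? ✗ → no.
triage: end 605 > 430? ✓; end 605 >= 66? ✓; start 499 >= 327? ✓ → yes.
Result: demo, ingest, triage.

demo, ingest, triage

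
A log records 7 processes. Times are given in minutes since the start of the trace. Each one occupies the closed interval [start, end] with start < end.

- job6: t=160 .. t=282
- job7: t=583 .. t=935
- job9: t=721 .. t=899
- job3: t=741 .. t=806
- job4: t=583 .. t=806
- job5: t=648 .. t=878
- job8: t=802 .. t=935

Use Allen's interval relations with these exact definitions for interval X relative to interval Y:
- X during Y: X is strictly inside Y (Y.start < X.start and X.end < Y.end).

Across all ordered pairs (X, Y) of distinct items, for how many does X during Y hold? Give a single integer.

5

Checking all 42 ordered pairs for relation 'during'; matching pairs in alphabetical order:
(job3, job5): job3 during job5 ✓
(job3, job7): job3 during job7 ✓
(job3, job9): job3 during job9 ✓
(job5, job7): job5 during job7 ✓
(job9, job7): job9 during job7 ✓
Count: 5.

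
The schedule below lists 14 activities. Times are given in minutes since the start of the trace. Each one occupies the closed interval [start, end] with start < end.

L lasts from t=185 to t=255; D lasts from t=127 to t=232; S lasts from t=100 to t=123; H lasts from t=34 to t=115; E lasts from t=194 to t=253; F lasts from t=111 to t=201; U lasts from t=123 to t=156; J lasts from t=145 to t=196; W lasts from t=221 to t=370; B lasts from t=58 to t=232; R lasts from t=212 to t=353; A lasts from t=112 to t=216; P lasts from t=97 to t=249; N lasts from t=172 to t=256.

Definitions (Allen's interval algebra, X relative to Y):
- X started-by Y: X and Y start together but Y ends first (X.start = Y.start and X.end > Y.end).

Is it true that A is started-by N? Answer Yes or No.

No

A = [t=112, t=216], N = [t=172, t=256].
Actual relation of A to N: overlaps.
Asked whether 'started-by' holds → No.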